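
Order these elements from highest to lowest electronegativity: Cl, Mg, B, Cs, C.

Cl > C > B > Mg > Cs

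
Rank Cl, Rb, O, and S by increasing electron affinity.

Electron affinity generally becomes more exothermic across a period toward the halogens and less exothermic down a group.
These span different periods and groups, so the two trends combine.
O > Rb: both effects reinforce here, so O is clearly the higher of the two.
S > O: this pair runs against the simple trend — see the exception note.
Cl > S: Cl lies to the right of S in period 3, so the across-period effect alone puts Cl higher.
Note the exception: S has a higher electron affinity than O, contrary to the simple trend — the compact 2p subshell of O repels the added electron more than S's larger 3p does.
For reference (kJ/mol): O 141, S 200, Cl 349, Rb 47.
So from lowest to highest: Rb < O < S < Cl.

Rb, O, S, Cl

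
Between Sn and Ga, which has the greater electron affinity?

Ga is in period 4, group 13; Sn is in period 5, group 14.
Atoms with high Z_eff and room in the valence shell (especially the halogens) have the most exothermic electron affinities.
A diagonal step moves right (one effect) and down (the opposite effect) at once.
Sn > Ga: the two effects oppose for this pair; the across-period effect wins (107 vs 29 kJ/mol).
Approximate values (kJ/mol): Ga 29, Sn 107.
So Sn has the greater electron affinity (Sn > Ga).

Sn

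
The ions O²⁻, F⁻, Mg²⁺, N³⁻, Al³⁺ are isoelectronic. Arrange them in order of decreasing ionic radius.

N³⁻ > O²⁻ > F⁻ > Mg²⁺ > Al³⁺

All of these have 10 electrons, so size is governed by nuclear charge alone: the more protons, the stronger the pull on the same electron cloud, and the smaller the ion.
Nuclear charges: Al³⁺ (Z=13), Mg²⁺ (Z=12), F⁻ (Z=9), O²⁻ (Z=8), N³⁻ (Z=7).
Largest to smallest: N³⁻ > O²⁻ > F⁻ > Mg²⁺ > Al³⁺.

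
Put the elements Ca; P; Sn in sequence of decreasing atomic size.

Ca, Sn, P

Across a period the added protons contract the valence shell; down a group each new principal shell makes the atom larger.
These span different periods and groups, so the two trends combine.
Sn > P: relative to P, both the across-period and down-group shifts push Sn's atomic radius up.
Ca > Sn: the two effects oppose for this pair; the across-period effect wins (171 vs 140 pm).
Approximate values (pm): P 111, Ca 171, Sn 140.
So from largest to smallest: Ca > Sn > P.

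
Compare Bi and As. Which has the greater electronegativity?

As

As is in period 4, group 15; Bi is in period 6, group 15.
EN rises left→right (higher Z_eff, smaller atoms) and falls top→bottom (larger, more shielded atoms).
All are in group 15, so electronegativity increases up the group.
So As has the greater electronegativity (As > Bi).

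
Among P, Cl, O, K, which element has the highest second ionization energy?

The second ionization energy removes an electron from the +1 ion. For each element: P⁺ still has 4 valence electrons; Cl⁺ still has 6 valence electrons; O⁺ still has 5 valence electrons; K⁺ is the bare [Ar] core.
Usually core removal costs more than valence removal, but here the competition is close: a tightly held n=2 valence electron can cost more to remove than an n=3 core electron, so the actual values have to decide it.
Valence configurations: P⁺ [Ne]3s²3p², Cl⁺ [Ne]3s²3p⁴, O⁺ [He]2s²2p³.
Approximate IE_2 values (kJ/mol): P 1907, Cl 2298, O 3388, K 3052.
Overall IE_2 order: P < Cl < K < O.

O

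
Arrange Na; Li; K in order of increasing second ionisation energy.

K, Na, Li

The second ionization energy removes an electron from the +1 ion. For each element: Na⁺ is the bare [Ne] core; Li⁺ is the bare [He] core; K⁺ is the bare [Ar] core.
All of these are removing an electron from a noble-gas core or deeper; the smaller core (lower principal quantum number) is held far more tightly, and within a period the higher nuclear charge binds the same core more tightly.
The numbers (kJ/mol): Na 4562, Li 7298, K 3052.
Putting it together, IE_2: K < Na < Li.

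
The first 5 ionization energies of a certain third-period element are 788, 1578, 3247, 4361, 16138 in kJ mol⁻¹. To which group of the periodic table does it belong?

Group 14

Look for the largest jump between consecutive ionization energies: IE5/IE4 ≈ 3.7, far larger than any earlier ratio.
That jump marks the point where a core electron is being removed. So the atom has 4 valence electrons.
A main-group element with 4 valence electrons is in group 14.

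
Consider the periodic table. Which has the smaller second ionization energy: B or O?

B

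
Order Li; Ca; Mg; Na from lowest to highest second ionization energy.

Ca < Mg < Na < Li

Consider each +1 ion: Li⁺ is the bare [He] core; Ca⁺ still has 1 valence electron; Mg⁺ still has 1 valence electron; Na⁺ is the bare [Ne] core.
Pulling an electron out of a noble-gas core costs far more than removing a remaining valence electron, so Na and Li sit at the high end of IE_2.
Valence configurations: Ca⁺ [Ar]4s¹, Mg⁺ [Ne]3s¹.
The numbers (kJ/mol): Li 7298, Ca 1145, Mg 1451, Na 4562.
Hence IE_2: Ca < Mg < Na < Li.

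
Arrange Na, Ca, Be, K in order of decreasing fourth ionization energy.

IE_4 is the cost of taking one more electron from the +3 cation: Na³⁺ is already 2 electrons into the core; Ca³⁺ is already 1 electron into the core; Be³⁺ is already 1 electron into the core; K³⁺ is already 2 electrons into the core.
All of these are removing an electron from a noble-gas core or deeper; the smaller core (lower principal quantum number) is held far more tightly, and within a period the higher nuclear charge binds the same core more tightly.
The numbers (kJ/mol): Na 9543, Ca 6491, Be 21007, K 5877.
Putting it together, IE_4: K < Ca < Na < Be.

Be > Na > Ca > K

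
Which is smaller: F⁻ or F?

Forming F⁻ adds 1 electron to F. More electron–electron repulsion in the same shell, with unchanged nuclear charge, lets the cloud expand.
An anion is larger than its parent atom: F⁻ > F.

F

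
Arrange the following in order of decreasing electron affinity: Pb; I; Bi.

I > Bi > Pb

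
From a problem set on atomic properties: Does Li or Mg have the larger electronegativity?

Mg

Li is in period 2, group 1; Mg is in period 3, group 2.
Smaller atoms with higher effective nuclear charge are more electronegative.
Here both period and group differ, so the two effects have to be weighed against each other.
Mg > Li: period and group pull opposite ways; the across-period shift dominates (1.31 vs 0.98).
Tabulated electronegativity (Pauling): Li 0.98, Mg 1.31.
So Mg has the larger electronegativity (Mg > Li).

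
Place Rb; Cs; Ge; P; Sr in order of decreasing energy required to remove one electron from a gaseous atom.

P is in period 3, group 15; Ge is in period 4, group 14; Rb is in period 5, group 1; Sr is in period 5, group 2; Cs is in period 6, group 1.
IE₁ increases left→right with effective nuclear charge and decreases top→bottom as the valence shell moves farther out.
Here both period and group differ, so the two effects have to be weighed against each other.
Rb > Cs: they share group 1; the group trend gives Rb the larger value.
Sr > Rb: Sr lies to the right of Rb in period 5, so the across-period effect alone puts Sr higher.
Ge > Sr: relative to Sr, both the across-period and down-group shifts push Ge's first ionization energy up.
P > Ge: relative to Ge, both the across-period and down-group shifts push P's first ionization energy up.
For reference (kJ/mol): P 1012, Ge 762, Rb 403, Sr 550, Cs 376.
So from highest to lowest: P > Ge > Sr > Rb > Cs.

P > Ge > Sr > Rb > Cs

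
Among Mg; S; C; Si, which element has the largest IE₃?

After 2 electrons have been removed, what remains? Mg²⁺ is the bare [Ne] core; S²⁺ still has 4 valence electrons; C²⁺ still has 2 valence electrons; Si²⁺ still has 2 valence electrons.
Pulling an electron out of a noble-gas core costs far more than removing a remaining valence electron, so Mg sits at the high end of IE_3.
Valence configurations: S²⁺ [Ne]3s²3p², C²⁺ [He]2s², Si²⁺ [Ne]3s².
The numbers (kJ/mol): Mg 7733, S 3357, C 4620, Si 3232.
Putting it together, IE_3: Si < S < C < Mg.

Mg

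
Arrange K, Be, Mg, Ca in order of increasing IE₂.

After 1 electron has been removed, what remains? K⁺ is the bare [Ar] core; Be⁺ still has 1 valence electron; Mg⁺ still has 1 valence electron; Ca⁺ still has 1 valence electron.
Core electrons are held far more tightly than valence electrons, so K tops the IE_2 order.
Valence configurations: Be⁺ [He]2s¹, Mg⁺ [Ne]3s¹, Ca⁺ [Ar]4s¹.
Approximate IE_2 values (kJ/mol): K 3052, Be 1757, Mg 1451, Ca 1145.
Putting it together, IE_2: Ca < Mg < Be < K.

Ca < Mg < Be < K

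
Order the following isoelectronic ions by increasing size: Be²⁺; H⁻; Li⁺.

Be²⁺, Li⁺, H⁻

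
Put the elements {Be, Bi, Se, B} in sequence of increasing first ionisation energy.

Be is in period 2, group 2; B is in period 2, group 13; Se is in period 4, group 16; Bi is in period 6, group 15.
Removing the outermost electron gets harder across a period and easier down a group.
These span different periods and groups, so the two trends combine.
B > Bi: the two effects oppose for this pair; the down-group effect wins (801 vs 703 kJ/mol).
Be > B: this pair runs against the simple trend — see the exception note.
Se > Be: period and group pull opposite ways; the across-period shift dominates (941 vs 900 kJ/mol).
Note the exception: Be has a higher first ionization energy than B, contrary to the simple trend — removing B's lone 2p electron is easier than breaking Be's filled 2s².
Approximate values (kJ/mol): Be 900, B 801, Se 941, Bi 703.
So from lowest to highest: Bi < B < Be < Se.

Bi < B < Be < Se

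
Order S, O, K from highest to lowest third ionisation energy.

O, K, S

After 2 electrons have been removed, what remains? S²⁺ still has 4 valence electrons; O²⁺ still has 4 valence electrons; K²⁺ is already 1 electron into the core.
Usually core removal costs more than valence removal, but here the competition is close: a tightly held n=2 valence electron can cost more to remove than an n=3 core electron, so the actual values have to decide it.
Valence configurations: S²⁺ [Ne]3s²3p², O²⁺ [He]2s²2p².
Approximate IE_3 values (kJ/mol): S 3357, O 5300, K 4420.
So the third ionization energies run S < K < O.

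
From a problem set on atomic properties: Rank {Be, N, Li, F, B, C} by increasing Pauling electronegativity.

Li < Be < B < C < N < F

Li is in period 2, group 1; Be is in period 2, group 2; B is in period 2, group 13; C is in period 2, group 14; N is in period 2, group 15; F is in period 2, group 17.
Smaller atoms with higher effective nuclear charge are more electronegative.
All lie in period 2, so electronegativity increases left to right.
So from lowest to highest: Li < Be < B < C < N < F.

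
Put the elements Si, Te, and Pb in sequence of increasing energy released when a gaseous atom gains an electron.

Si is in period 3, group 14; Te is in period 5, group 16; Pb is in period 6, group 14.
Adding an electron releases more energy for atoms nearer the top right (short of the noble gases).
Here both period and group differ, so the two effects have to be weighed against each other.
Si > Pb: they share group 14; the group trend gives Si the larger value.
Te > Si: the two effects oppose for this pair; the across-period effect wins (190 vs 134 kJ/mol).
Tabulated electron affinity (kJ/mol): Si 134, Te 190, Pb 35.
So from lowest to highest: Pb < Si < Te.

Pb < Si < Te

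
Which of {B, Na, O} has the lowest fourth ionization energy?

The fourth ionization energy removes an electron from the +3 ion. For each element: B³⁺ is the bare [He] core; Na³⁺ is already 2 electrons into the core; O³⁺ still has 3 valence electrons.
Breaking into a closed-shell core is much more expensive than removing a leftover valence electron — Na and B have the largest IE_4 here.
The numbers (kJ/mol): B 25026, Na 9543, O 7469.
So the fourth ionization energies run O < Na < B.

O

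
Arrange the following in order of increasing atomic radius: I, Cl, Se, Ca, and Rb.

Cl, Se, I, Ca, Rb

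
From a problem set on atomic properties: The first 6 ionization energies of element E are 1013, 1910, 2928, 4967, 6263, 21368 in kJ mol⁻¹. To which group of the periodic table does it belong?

Look for the largest jump between consecutive ionization energies: IE6/IE5 ≈ 3.4, far larger than any earlier ratio.
That jump marks the point where a core electron is being removed. So the atom has 5 valence electrons.
A main-group element with 5 valence electrons is in group 15.

Group 15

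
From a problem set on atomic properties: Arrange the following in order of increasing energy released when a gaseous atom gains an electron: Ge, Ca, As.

Ca < As < Ge

Adding an electron releases more energy for atoms nearer the top right (short of the noble gases).
All lie in period 4; the across-period trend (electron affinity increases left to right) applies, with the exception below.
Note the exception: Ge has a higher electron affinity than As, contrary to the simple trend — adding an electron to As's half-filled 4p³ is unfavourable, so Ge (4p²) has the more exothermic EA.
Approximate values (kJ/mol): Ca 2, Ge 119, As 78.
So from lowest to highest: Ca < As < Ge.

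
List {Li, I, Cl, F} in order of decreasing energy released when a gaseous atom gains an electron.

Cl, F, I, Li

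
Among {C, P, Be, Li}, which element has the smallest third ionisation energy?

IE_3 is the cost of taking one more electron from the +2 cation: C²⁺ still has 2 valence electrons; P²⁺ still has 3 valence electrons; Be²⁺ is the bare [He] core; Li²⁺ is already 1 electron into the core.
Breaking into a closed-shell core is much more expensive than removing a leftover valence electron — Li and Be have the largest IE_3 here.
Valence configurations: C²⁺ [He]2s², P²⁺ [Ne]3s²3p¹.
The numbers (kJ/mol): C 4620, P 2914, Be 14849, Li 11815.
Hence IE_3: P < C < Li < Be.

P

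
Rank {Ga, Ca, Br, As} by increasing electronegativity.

Ca is in period 4, group 2; Ga is in period 4, group 13; As is in period 4, group 15; Br is in period 4, group 17.
Atoms toward the upper right of the periodic table pull bonding electrons most strongly.
All lie in period 4, so electronegativity increases left to right.
So from lowest to highest: Ca < Ga < As < Br.

Ca, Ga, As, Br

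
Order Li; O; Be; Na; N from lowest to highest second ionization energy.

Be, N, O, Na, Li

Consider each +1 ion: Li⁺ is the bare [He] core; O⁺ still has 5 valence electrons; Be⁺ still has 1 valence electron; Na⁺ is the bare [Ne] core; N⁺ still has 4 valence electrons.
Breaking into a closed-shell core is much more expensive than removing a leftover valence electron — Na and Li have the largest IE_2 here.
Valence configurations: O⁺ [He]2s²2p³, Be⁺ [He]2s¹, N⁺ [He]2s²2p².
Tabulated IE_2 (kJ/mol): Li 7298, O 3388, Be 1757, Na 4562, N 2856.
Putting it together, IE_2: Be < N < O < Na < Li.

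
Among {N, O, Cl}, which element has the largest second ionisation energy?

Consider each +1 ion: N⁺ still has 4 valence electrons; O⁺ still has 5 valence electrons; Cl⁺ still has 6 valence electrons.
All are still removing valence electrons, so compare the +1 ions as you would atoms: IE_2 generally rises across a period (higher Z_eff) and falls down a group (larger shell), subject to the usual subshell exceptions.
Valence configurations: N⁺ [He]2s²2p², O⁺ [He]2s²2p³, Cl⁺ [Ne]3s²3p⁴.
Approximate IE_2 values (kJ/mol): N 2856, O 3388, Cl 2298.
Overall IE_2 order: Cl < N < O.

O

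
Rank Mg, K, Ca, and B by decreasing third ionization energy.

Mg > Ca > K > B

IE_3 is the cost of taking one more electron from the +2 cation: Mg²⁺ is the bare [Ne] core; K²⁺ is already 1 electron into the core; Ca²⁺ is the bare [Ar] core; B²⁺ still has 1 valence electron.
Pulling an electron out of a noble-gas core costs far more than removing a remaining valence electron, so K, Ca and Mg sit at the high end of IE_3.
The numbers (kJ/mol): Mg 7733, K 4420, Ca 4912, B 3660.
Overall IE_3 order: B < K < Ca < Mg.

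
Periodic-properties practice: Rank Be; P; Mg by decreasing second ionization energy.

After 1 electron has been removed, what remains? Be⁺ still has 1 valence electron; P⁺ still has 4 valence electrons; Mg⁺ still has 1 valence electron.
All are still removing valence electrons, so compare the +1 ions as you would atoms: IE_2 generally rises across a period (higher Z_eff) and falls down a group (larger shell), subject to the usual subshell exceptions.
Valence configurations: Be⁺ [He]2s¹, P⁺ [Ne]3s²3p², Mg⁺ [Ne]3s¹.
Tabulated IE_2 (kJ/mol): Be 1757, P 1907, Mg 1451.
So the second ionization energies run Mg < Be < P.

P, Be, Mg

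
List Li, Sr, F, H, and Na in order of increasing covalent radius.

H, F, Li, Na, Sr

H is in period 1, group 1; Li is in period 2, group 1; F is in period 2, group 17; Na is in period 3, group 1; Sr is in period 5, group 2.
Moving right in a period, electrons are added to the same shell under a stronger nuclear pull, so atoms get smaller; moving down, a new shell is opened and atoms get larger.
These span different periods and groups, so the two trends combine.
F > H: period and group pull opposite ways; the down-group shift dominates (64 vs 32 pm).
Li > F: Li lies to the left of F in period 2, so the across-period effect alone puts Li larger.
Na > Li: Na sits below Li in group 1, so the down-group effect alone puts Na larger.
Sr > Na: the two effects oppose for this pair; the down-group effect wins (185 vs 155 pm).
Tabulated atomic radius (pm): H 32, Li 133, F 64, Na 155, Sr 185.
So from smallest to largest: H < F < Li < Na < Sr.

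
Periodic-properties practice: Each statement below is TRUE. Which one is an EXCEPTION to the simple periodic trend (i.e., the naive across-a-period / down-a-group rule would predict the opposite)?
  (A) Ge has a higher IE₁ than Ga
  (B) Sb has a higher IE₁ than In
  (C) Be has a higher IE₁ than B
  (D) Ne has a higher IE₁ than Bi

The general trend: IE₁ increases across a period and decreases down a group.
(A) Ge (period 4, group 14) vs Ga (period 4, group 13): the stated order agrees with the simple trend.
(B) Sb (period 5, group 15) vs In (period 5, group 13): the stated order agrees with the simple trend.
(C) Be (period 2, group 2) vs B (period 2, group 13): the stated order contradicts the simple trend.
(D) Ne (period 2, group 18) vs Bi (period 6, group 15): the stated order agrees with the simple trend.
The exception is (C): removing B's lone 2p electron is easier than breaking Be's filled 2s².

(C)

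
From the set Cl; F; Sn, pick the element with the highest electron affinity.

F is in period 2, group 17; Cl is in period 3, group 17; Sn is in period 5, group 14.
EA tends to increase across a period and decrease down a group, though the pattern is less regular than for IE or radius.
Neither a single period nor a single group — weigh both effects.
F > Sn: relative to Sn, both the across-period and down-group shifts push F's electron affinity up.
Cl > F: this pair runs against the simple trend — see the exception note.
Note the exception: Cl has a higher electron affinity than F, contrary to the simple trend — F's small 2p subshell makes the incoming electron feel strong e⁻–e⁻ repulsion, so Cl actually releases more energy on gaining an electron.
For reference (kJ/mol): F 328, Cl 349, Sn 107.
The highest electron affinity among these belongs to Cl.

Cl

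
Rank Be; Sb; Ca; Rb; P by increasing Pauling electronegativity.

Rb < Ca < Be < Sb < P

Atoms toward the upper right of the periodic table pull bonding electrons most strongly.
These span different periods and groups, so the two trends combine.
Ca > Rb: relative to Rb, both the across-period and down-group shifts push Ca's electronegativity up.
Be > Ca: they share group 2; the group trend gives Be the larger value.
Sb > Be: period and group pull opposite ways; the across-period shift dominates (2.05 vs 1.57).
P > Sb: P sits above Sb in group 15, so the down-group effect alone puts P higher.
For reference (Pauling): Be 1.57, P 2.19, Ca 1.00, Rb 0.82, Sb 2.05.
So from lowest to highest: Rb < Ca < Be < Sb < P.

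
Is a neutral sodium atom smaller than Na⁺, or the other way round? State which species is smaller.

Forming Na⁺ removes 1 electron from Na. Fewer electrons for the same nuclear charge means less shielding and a higher Z_eff on the remaining electrons, and for main-group metals the entire outer shell is lost.
A cation is smaller than its parent atom: Na⁺ < Na.

Na⁺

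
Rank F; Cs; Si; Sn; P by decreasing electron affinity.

F > Si > Sn > P > Cs

Electron affinity generally becomes more exothermic across a period toward the halogens and less exothermic down a group.
These span different periods and groups, so the two trends combine.
P > Cs: both effects reinforce here, so P is clearly the higher of the two.
Sn > P: this pair runs against the simple trend — see the exception note.
Si > Sn: Si sits above Sn in group 14, so the down-group effect alone puts Si higher.
F > Si: both effects reinforce here, so F is clearly the higher of the two.
Note the exception: Sn has a higher electron affinity than P, contrary to the simple trend — adding an electron to P's half-filled np³ subshell costs electron-pairing energy.
Note the exception: Si has a higher electron affinity than P, contrary to the simple trend — adding an electron to P's half-filled 3p³ is unfavourable, so Si (3p²) has the more exothermic EA.
For reference (kJ/mol): F 328, Si 134, P 72, Sn 107, Cs 46.
So from highest to lowest: F > Si > Sn > P > Cs.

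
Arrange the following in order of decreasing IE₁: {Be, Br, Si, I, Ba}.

Br > I > Be > Si > Ba

Be is in period 2, group 2; Si is in period 3, group 14; Br is in period 4, group 17; I is in period 5, group 17; Ba is in period 6, group 2.
Across a period the outer electron is held more tightly (higher IE₁); down a group it sits in a higher shell, more shielded, and comes off more easily.
Neither a single period nor a single group — weigh both effects.
Si > Ba: both effects reinforce here, so Si is clearly the higher of the two.
Be > Si: the two effects oppose for this pair; the down-group effect wins (900 vs 786 kJ/mol).
I > Be: period and group pull opposite ways; the across-period shift dominates (1008 vs 900 kJ/mol).
Br > I: Br sits above I in group 17, so the down-group effect alone puts Br higher.
For reference (kJ/mol): Be 900, Si 786, Br 1140, I 1008, Ba 503.
So from highest to lowest: Br > I > Be > Si > Ba.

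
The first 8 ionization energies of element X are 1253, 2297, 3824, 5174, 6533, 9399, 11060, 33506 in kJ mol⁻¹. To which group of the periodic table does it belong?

Look for the largest jump between consecutive ionization energies: IE8/IE7 ≈ 3.0, far larger than any earlier ratio.
That jump marks the point where a core electron is being removed. So the atom has 7 valence electrons.
A main-group element with 7 valence electrons is in group 17.

Group 17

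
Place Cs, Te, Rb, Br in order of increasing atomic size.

Moving right in a period, electrons are added to the same shell under a stronger nuclear pull, so atoms get smaller; moving down, a new shell is opened and atoms get larger.
These span different periods and groups, so the two trends combine.
Te > Br: both effects reinforce here, so Te is clearly the larger of the two.
Rb > Te: both are in period 5; the period trend gives Rb the larger value.
Cs > Rb: they share group 1; the group trend gives Cs the larger value.
Tabulated atomic radius (pm): Br 114, Rb 210, Te 136, Cs 232.
So from smallest to largest: Br < Te < Rb < Cs.

Br < Te < Rb < Cs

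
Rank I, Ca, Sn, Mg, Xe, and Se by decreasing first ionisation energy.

Xe > I > Se > Mg > Sn > Ca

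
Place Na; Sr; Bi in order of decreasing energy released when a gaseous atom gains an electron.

Na is in period 3, group 1; Sr is in period 5, group 2; Bi is in period 6, group 15.
Electron affinity generally becomes more exothermic across a period toward the halogens and less exothermic down a group.
Neither a single period nor a single group — weigh both effects.
Na > Sr: period and group pull opposite ways; the down-group shift dominates (53 vs 5 kJ/mol).
Bi > Na: period and group pull opposite ways; the across-period shift dominates (91 vs 53 kJ/mol).
Tabulated electron affinity (kJ/mol): Na 53, Sr 5, Bi 91.
So from highest to lowest: Bi > Na > Sr.

Bi > Na > Sr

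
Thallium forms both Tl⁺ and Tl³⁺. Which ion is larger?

Both ions have Z = 81 protons, but Tl³⁺ has lost more electrons, so its remaining electrons feel a larger effective nuclear charge per electron and are pulled in more tightly.
Higher positive charge → smaller ion, so Tl⁺ > Tl³⁺.

Tl⁺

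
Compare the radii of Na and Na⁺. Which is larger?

Forming Na⁺ removes 1 electron from Na. Fewer electrons for the same nuclear charge means less shielding and a higher Z_eff on the remaining electrons, and for main-group metals the entire outer shell is lost.
A cation is smaller than its parent atom: Na⁺ < Na.

Na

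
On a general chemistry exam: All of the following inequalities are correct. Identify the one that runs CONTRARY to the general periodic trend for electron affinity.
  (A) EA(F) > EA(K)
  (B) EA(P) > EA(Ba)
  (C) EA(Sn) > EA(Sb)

(C)

The general trend: electron affinity increases across a period and decreases down a group.
(A) F (period 2, group 17) vs K (period 4, group 1): the stated order agrees with the simple trend.
(B) P (period 3, group 15) vs Ba (period 6, group 2): the stated order agrees with the simple trend.
(C) Sn (period 5, group 14) vs Sb (period 5, group 15): the stated order contradicts the simple trend.
The exception is (C): adding an electron to Sb's half-filled 5p³ is unfavourable, so Sn has the more exothermic EA.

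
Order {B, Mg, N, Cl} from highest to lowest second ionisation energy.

N > B > Cl > Mg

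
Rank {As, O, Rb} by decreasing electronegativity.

O is in period 2, group 16; As is in period 4, group 15; Rb is in period 5, group 1.
Atoms toward the upper right of the periodic table pull bonding electrons most strongly.
Here both period and group differ, so the two effects have to be weighed against each other.
As > Rb: relative to Rb, both the across-period and down-group shifts push As's electronegativity up.
O > As: relative to As, both the across-period and down-group shifts push O's electronegativity up.
For reference (Pauling): O 3.44, As 2.18, Rb 0.82.
So from highest to lowest: O > As > Rb.

O > As > Rb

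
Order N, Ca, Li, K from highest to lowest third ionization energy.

After 2 electrons have been removed, what remains? N²⁺ still has 3 valence electrons; Ca²⁺ is the bare [Ar] core; Li²⁺ is already 1 electron into the core; K²⁺ is already 1 electron into the core.
Usually core removal costs more than valence removal, but here the competition is close: a tightly held n=2 valence electron can cost more to remove than an n=3 core electron, so the actual values have to decide it.
Tabulated IE_3 (kJ/mol): N 4578, Ca 4912, Li 11815, K 4420.
So the third ionization energies run K < N < Ca < Li.

Li, Ca, N, K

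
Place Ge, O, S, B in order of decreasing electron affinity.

EA tends to increase across a period and decrease down a group, though the pattern is less regular than for IE or radius.
Neither a single period nor a single group — weigh both effects.
Ge > B: period and group pull opposite ways; the across-period shift dominates (119 vs 27 kJ/mol).
O > Ge: relative to Ge, both the across-period and down-group shifts push O's electron affinity up.
S > O: this pair runs against the simple trend — see the exception note.
Note the exception: S has a higher electron affinity than O, contrary to the simple trend — the compact 2p subshell of O repels the added electron more than S's larger 3p does.
Approximate values (kJ/mol): B 27, O 141, S 200, Ge 119.
So from highest to lowest: S > O > Ge > B.

S > O > Ge > B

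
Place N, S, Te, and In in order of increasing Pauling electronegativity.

In < Te < S < N

EN rises left→right (higher Z_eff, smaller atoms) and falls top→bottom (larger, more shielded atoms).
Here both period and group differ, so the two effects have to be weighed against each other.
Te > In: both are in period 5; the period trend gives Te the larger value.
S > Te: S sits above Te in group 16, so the down-group effect alone puts S higher.
N > S: the two effects oppose for this pair; the down-group effect wins (3.04 vs 2.58).
Tabulated electronegativity (Pauling): N 3.04, S 2.58, In 1.78, Te 2.10.
So from lowest to highest: In < Te < S < N.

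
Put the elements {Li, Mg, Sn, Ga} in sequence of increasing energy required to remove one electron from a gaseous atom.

Li, Ga, Sn, Mg

Li is in period 2, group 1; Mg is in period 3, group 2; Ga is in period 4, group 13; Sn is in period 5, group 14.
First ionization energy rises across a period (greater Z_eff holds electrons more tightly) and falls down a group (valence electrons are farther from the nucleus).
A diagonal step moves right (one effect) and down (the opposite effect) at once.
Ga > Li: period and group pull opposite ways; the across-period shift dominates (579 vs 520 kJ/mol).
Sn > Ga: the two effects oppose for this pair; the across-period effect wins (709 vs 579 kJ/mol).
Mg > Sn: period and group pull opposite ways; the down-group shift dominates (738 vs 709 kJ/mol).
Tabulated first ionization energy (kJ/mol): Li 520, Mg 738, Ga 579, Sn 709.
So from lowest to highest: Li < Ga < Sn < Mg.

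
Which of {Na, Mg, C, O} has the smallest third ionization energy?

C

After 2 electrons have been removed, what remains? Na²⁺ is already 1 electron into the core; Mg²⁺ is the bare [Ne] core; C²⁺ still has 2 valence electrons; O²⁺ still has 4 valence electrons.
Core electrons are held far more tightly than valence electrons, so Na and Mg top the IE_3 order.
Valence configurations: C²⁺ [He]2s², O²⁺ [He]2s²2p².
The numbers (kJ/mol): Na 6910, Mg 7733, C 4620, O 5300.
Overall IE_3 order: C < O < Na < Mg.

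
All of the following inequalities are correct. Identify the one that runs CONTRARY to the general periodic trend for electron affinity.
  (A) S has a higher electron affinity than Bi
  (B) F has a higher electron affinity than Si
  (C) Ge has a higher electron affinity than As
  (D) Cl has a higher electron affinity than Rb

The general trend: electron affinity increases across a period and decreases down a group.
(A) S (period 3, group 16) vs Bi (period 6, group 15): the stated order agrees with the simple trend.
(B) F (period 2, group 17) vs Si (period 3, group 14): the stated order agrees with the simple trend.
(C) Ge (period 4, group 14) vs As (period 4, group 15): the stated order contradicts the simple trend.
(D) Cl (period 3, group 17) vs Rb (period 5, group 1): the stated order agrees with the simple trend.
The exception is (C): adding an electron to As's half-filled 4p³ is unfavourable, so Ge (4p²) has the more exothermic EA.

(C)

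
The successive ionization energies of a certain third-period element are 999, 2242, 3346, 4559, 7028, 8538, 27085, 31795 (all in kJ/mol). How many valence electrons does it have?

6

Look for the largest jump between consecutive ionization energies: IE7/IE6 ≈ 3.2, far larger than any earlier ratio.
That jump marks the point where a core electron is being removed. So the atom has 6 valence electrons.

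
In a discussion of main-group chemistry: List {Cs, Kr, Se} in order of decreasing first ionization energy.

Kr > Se > Cs

Se is in period 4, group 16; Kr is in period 4, group 18; Cs is in period 6, group 1.
IE₁ increases left→right with effective nuclear charge and decreases top→bottom as the valence shell moves farther out.
Here both period and group differ, so the two effects have to be weighed against each other.
Se > Cs: relative to Cs, both the across-period and down-group shifts push Se's first ionization energy up.
Kr > Se: Kr lies to the right of Se in period 4, so the across-period effect alone puts Kr higher.
For reference (kJ/mol): Se 941, Kr 1351, Cs 376.
So from highest to lowest: Kr > Se > Cs.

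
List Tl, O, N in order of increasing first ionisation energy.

Tl < O < N

N is in period 2, group 15; O is in period 2, group 16; Tl is in period 6, group 13.
Across a period the outer electron is held more tightly (higher IE₁); down a group it sits in a higher shell, more shielded, and comes off more easily.
Here both period and group differ, so the two effects have to be weighed against each other.
O > Tl: both effects reinforce here, so O is clearly the higher of the two.
N > O: this pair runs against the simple trend — see the exception note.
Note the exception: N has a higher first ionization energy than O, contrary to the simple trend — pairing an electron in O's 2p⁴ costs repulsion energy, so O ionizes more easily than half-filled N (2p³).
Approximate values (kJ/mol): N 1402, O 1314, Tl 589.
So from lowest to highest: Tl < O < N.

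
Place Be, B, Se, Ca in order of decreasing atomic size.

Ca > Se > Be > B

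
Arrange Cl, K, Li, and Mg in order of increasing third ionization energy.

The third ionization energy removes an electron from the +2 ion. For each element: Cl²⁺ still has 5 valence electrons; K²⁺ is already 1 electron into the core; Li²⁺ is already 1 electron into the core; Mg²⁺ is the bare [Ne] core.
Pulling an electron out of a noble-gas core costs far more than removing a remaining valence electron, so K, Mg and Li sit at the high end of IE_3.
The numbers (kJ/mol): Cl 3822, K 4420, Li 11815, Mg 7733.
Overall IE_3 order: Cl < K < Mg < Li.

Cl, K, Mg, Li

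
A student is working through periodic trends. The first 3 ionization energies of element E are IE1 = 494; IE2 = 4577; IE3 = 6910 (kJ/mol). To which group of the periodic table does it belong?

Look for the largest jump between consecutive ionization energies: IE2/IE1 ≈ 9.3, far larger than any earlier ratio.
That jump marks the point where a core electron is being removed. So the atom has 1 valence electron.
A main-group element with 1 valence electron is in group 1.

Group 1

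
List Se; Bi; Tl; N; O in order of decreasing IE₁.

N > O > Se > Bi > Tl

N is in period 2, group 15; O is in period 2, group 16; Se is in period 4, group 16; Tl is in period 6, group 13; Bi is in period 6, group 15.
IE₁ increases left→right with effective nuclear charge and decreases top→bottom as the valence shell moves farther out.
Here both period and group differ, so the two effects have to be weighed against each other.
Bi > Tl: Bi lies to the right of Tl in period 6, so the across-period effect alone puts Bi higher.
Se > Bi: both effects reinforce here, so Se is clearly the higher of the two.
O > Se: they share group 16; the group trend gives O the larger value.
N > O: this pair runs against the simple trend — see the exception note.
Note the exception: N has a higher first ionization energy than O, contrary to the simple trend — pairing an electron in O's 2p⁴ costs repulsion energy, so O ionizes more easily than half-filled N (2p³).
For reference (kJ/mol): N 1402, O 1314, Se 941, Tl 589, Bi 703.
So from highest to lowest: N > O > Se > Bi > Tl.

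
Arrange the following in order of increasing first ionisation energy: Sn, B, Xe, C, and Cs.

B is in period 2, group 13; C is in period 2, group 14; Sn is in period 5, group 14; Xe is in period 5, group 18; Cs is in period 6, group 1.
IE₁ increases left→right with effective nuclear charge and decreases top→bottom as the valence shell moves farther out.
Neither a single period nor a single group — weigh both effects.
Sn > Cs: relative to Cs, both the across-period and down-group shifts push Sn's first ionization energy up.
B > Sn: the two effects oppose for this pair; the down-group effect wins (801 vs 709 kJ/mol).
C > B: both are in period 2; the period trend gives C the larger value.
Xe > C: the two effects oppose for this pair; the across-period effect wins (1170 vs 1086 kJ/mol).
Tabulated first ionization energy (kJ/mol): B 801, C 1086, Sn 709, Xe 1170, Cs 376.
So from lowest to highest: Cs < Sn < B < C < Xe.

Cs, Sn, B, C, Xe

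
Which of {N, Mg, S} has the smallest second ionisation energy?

Mg

Consider each +1 ion: N⁺ still has 4 valence electrons; Mg⁺ still has 1 valence electron; S⁺ still has 5 valence electrons.
All are still removing valence electrons, so compare the +1 ions as you would atoms: IE_2 generally rises across a period (higher Z_eff) and falls down a group (larger shell), subject to the usual subshell exceptions.
Valence configurations: N⁺ [He]2s²2p², Mg⁺ [Ne]3s¹, S⁺ [Ne]3s²3p³.
The numbers (kJ/mol): N 2856, Mg 1451, S 2252.
Overall IE_2 order: Mg < S < N.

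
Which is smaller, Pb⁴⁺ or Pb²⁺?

Pb⁴⁺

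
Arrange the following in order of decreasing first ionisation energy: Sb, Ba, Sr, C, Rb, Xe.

C is in period 2, group 14; Rb is in period 5, group 1; Sr is in period 5, group 2; Sb is in period 5, group 15; Xe is in period 5, group 18; Ba is in period 6, group 2.
First ionization energy rises across a period (greater Z_eff holds electrons more tightly) and falls down a group (valence electrons are farther from the nucleus).
These span different periods and groups, so the two trends combine.
Ba > Rb: the two effects oppose for this pair; the across-period effect wins (503 vs 403 kJ/mol).
Sr > Ba: Sr sits above Ba in group 2, so the down-group effect alone puts Sr higher.
Sb > Sr: Sb lies to the right of Sr in period 5, so the across-period effect alone puts Sb higher.
C > Sb: the two effects oppose for this pair; the down-group effect wins (1086 vs 831 kJ/mol).
Xe > C: the two effects oppose for this pair; the across-period effect wins (1170 vs 1086 kJ/mol).
For reference (kJ/mol): C 1086, Rb 403, Sr 550, Sb 831, Xe 1170, Ba 503.
So from highest to lowest: Xe > C > Sb > Sr > Ba > Rb.

Xe, C, Sb, Sr, Ba, Rb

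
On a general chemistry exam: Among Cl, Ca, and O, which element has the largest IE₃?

O

Consider each +2 ion: Cl²⁺ still has 5 valence electrons; Ca²⁺ is the bare [Ar] core; O²⁺ still has 4 valence electrons.
Usually core removal costs more than valence removal, but here the competition is close: a tightly held n=2 valence electron can cost more to remove than an n=3 core electron, so the actual values have to decide it.
Valence configurations: Cl²⁺ [Ne]3s²3p³, O²⁺ [He]2s²2p².
Tabulated IE_3 (kJ/mol): Cl 3822, Ca 4912, O 5300.
Overall IE_3 order: Cl < Ca < O.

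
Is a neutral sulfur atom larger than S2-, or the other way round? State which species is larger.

Forming S2- adds 2 electrons to S. More electron–electron repulsion in the same shell, with unchanged nuclear charge, lets the cloud expand.
An anion is larger than its parent atom: S2- > S.

S2-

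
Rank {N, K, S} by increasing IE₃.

S < K < N

IE_3 is the cost of taking one more electron from the +2 cation: N²⁺ still has 3 valence electrons; K²⁺ is already 1 electron into the core; S²⁺ still has 4 valence electrons.
Usually core removal costs more than valence removal, but here the competition is close: a tightly held n=2 valence electron can cost more to remove than an n=3 core electron, so the actual values have to decide it.
Valence configurations: N²⁺ [He]2s²2p¹, S²⁺ [Ne]3s²3p².
The numbers (kJ/mol): N 4578, K 4420, S 3357.
Putting it together, IE_3: S < K < N.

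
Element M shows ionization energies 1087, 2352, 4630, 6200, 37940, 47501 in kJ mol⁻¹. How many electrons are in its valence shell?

4

Look for the largest jump between consecutive ionization energies: IE5/IE4 ≈ 6.1, far larger than any earlier ratio.
That jump marks the point where a core electron is being removed. So the atom has 4 valence electrons.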